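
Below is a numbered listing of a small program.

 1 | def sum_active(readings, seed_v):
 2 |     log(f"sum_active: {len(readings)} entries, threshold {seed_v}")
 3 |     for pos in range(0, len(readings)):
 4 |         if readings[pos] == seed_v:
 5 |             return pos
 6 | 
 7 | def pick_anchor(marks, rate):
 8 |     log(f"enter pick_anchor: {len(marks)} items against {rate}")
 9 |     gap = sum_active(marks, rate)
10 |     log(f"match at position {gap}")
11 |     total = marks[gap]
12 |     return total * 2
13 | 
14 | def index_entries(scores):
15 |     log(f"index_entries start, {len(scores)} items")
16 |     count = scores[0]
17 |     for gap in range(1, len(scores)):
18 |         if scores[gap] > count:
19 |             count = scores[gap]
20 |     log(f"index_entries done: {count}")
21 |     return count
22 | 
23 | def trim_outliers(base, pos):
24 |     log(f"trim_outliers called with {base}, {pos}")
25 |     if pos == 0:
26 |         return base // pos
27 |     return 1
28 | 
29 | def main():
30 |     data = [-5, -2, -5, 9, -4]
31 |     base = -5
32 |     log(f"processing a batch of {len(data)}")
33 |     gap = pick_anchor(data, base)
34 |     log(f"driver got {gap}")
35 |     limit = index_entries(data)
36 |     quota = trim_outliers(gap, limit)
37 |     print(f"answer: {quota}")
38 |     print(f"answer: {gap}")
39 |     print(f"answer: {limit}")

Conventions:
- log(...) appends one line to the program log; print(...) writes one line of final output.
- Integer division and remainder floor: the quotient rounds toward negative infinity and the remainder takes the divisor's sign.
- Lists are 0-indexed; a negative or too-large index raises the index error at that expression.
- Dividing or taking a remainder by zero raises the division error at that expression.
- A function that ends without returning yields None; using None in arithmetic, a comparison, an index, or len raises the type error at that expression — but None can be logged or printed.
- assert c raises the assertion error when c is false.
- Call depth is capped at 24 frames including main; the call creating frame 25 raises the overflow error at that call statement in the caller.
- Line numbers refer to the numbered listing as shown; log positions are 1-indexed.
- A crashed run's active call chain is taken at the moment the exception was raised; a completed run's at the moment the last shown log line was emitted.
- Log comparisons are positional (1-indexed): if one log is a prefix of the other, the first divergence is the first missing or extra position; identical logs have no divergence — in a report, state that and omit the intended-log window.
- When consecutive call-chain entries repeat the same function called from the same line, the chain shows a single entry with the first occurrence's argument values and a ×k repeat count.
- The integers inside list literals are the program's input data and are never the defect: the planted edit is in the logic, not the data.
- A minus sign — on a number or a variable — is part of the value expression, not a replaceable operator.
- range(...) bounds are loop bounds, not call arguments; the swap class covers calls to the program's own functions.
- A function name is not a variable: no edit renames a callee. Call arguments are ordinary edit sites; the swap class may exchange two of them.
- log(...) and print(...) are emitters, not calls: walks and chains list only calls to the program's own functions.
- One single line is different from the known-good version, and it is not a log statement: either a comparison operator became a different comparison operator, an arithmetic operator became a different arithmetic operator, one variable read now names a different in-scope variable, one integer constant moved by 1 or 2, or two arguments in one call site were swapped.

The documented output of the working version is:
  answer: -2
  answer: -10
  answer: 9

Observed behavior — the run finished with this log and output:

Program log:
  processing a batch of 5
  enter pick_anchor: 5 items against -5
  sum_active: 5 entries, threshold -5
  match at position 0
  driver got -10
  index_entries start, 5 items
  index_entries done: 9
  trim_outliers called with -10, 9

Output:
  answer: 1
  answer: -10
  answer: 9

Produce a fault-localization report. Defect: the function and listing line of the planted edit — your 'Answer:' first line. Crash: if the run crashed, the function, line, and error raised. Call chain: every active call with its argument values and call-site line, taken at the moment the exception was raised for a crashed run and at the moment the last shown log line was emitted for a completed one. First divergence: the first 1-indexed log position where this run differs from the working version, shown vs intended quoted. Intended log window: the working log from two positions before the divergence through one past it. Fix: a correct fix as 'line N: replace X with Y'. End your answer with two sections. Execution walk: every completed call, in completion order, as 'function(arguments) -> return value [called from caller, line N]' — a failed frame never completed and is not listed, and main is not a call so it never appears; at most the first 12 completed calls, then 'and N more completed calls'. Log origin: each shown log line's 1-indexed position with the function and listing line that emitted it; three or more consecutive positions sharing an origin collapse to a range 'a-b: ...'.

Answer: the defect is in trim_outliers at line 25.
The tell: No log line changed; the fault shows up purely in the output.
Call chain: main -> trim_outliers(-10, 9) (called at line 36).
First divergence: there is none — every log position agrees.
Execution walk:
  sum_active([-5, -2, -5, 9, -4], -5) -> 0  [called from pick_anchor, line 9]
  pick_anchor([-5, -2, -5, 9, -4], -5) -> -10  [called from main, line 33]
  index_entries([-5, -2, -5, 9, -4]) -> 9  [called from main, line 35]
  trim_outliers(-10, 9) -> 1  [called from main, line 36]
Origin of each log line:
  1: logged in main at line 32
  2: logged in pick_anchor at line 8
  3: logged in sum_active at line 2
  4: logged in pick_anchor at line 10
  5: logged in main at line 34
  6: logged in index_entries at line 15
  7: logged in index_entries at line 20
  8: logged in trim_outliers at line 24
A correct fix: line 25: replace `==` with `!=`.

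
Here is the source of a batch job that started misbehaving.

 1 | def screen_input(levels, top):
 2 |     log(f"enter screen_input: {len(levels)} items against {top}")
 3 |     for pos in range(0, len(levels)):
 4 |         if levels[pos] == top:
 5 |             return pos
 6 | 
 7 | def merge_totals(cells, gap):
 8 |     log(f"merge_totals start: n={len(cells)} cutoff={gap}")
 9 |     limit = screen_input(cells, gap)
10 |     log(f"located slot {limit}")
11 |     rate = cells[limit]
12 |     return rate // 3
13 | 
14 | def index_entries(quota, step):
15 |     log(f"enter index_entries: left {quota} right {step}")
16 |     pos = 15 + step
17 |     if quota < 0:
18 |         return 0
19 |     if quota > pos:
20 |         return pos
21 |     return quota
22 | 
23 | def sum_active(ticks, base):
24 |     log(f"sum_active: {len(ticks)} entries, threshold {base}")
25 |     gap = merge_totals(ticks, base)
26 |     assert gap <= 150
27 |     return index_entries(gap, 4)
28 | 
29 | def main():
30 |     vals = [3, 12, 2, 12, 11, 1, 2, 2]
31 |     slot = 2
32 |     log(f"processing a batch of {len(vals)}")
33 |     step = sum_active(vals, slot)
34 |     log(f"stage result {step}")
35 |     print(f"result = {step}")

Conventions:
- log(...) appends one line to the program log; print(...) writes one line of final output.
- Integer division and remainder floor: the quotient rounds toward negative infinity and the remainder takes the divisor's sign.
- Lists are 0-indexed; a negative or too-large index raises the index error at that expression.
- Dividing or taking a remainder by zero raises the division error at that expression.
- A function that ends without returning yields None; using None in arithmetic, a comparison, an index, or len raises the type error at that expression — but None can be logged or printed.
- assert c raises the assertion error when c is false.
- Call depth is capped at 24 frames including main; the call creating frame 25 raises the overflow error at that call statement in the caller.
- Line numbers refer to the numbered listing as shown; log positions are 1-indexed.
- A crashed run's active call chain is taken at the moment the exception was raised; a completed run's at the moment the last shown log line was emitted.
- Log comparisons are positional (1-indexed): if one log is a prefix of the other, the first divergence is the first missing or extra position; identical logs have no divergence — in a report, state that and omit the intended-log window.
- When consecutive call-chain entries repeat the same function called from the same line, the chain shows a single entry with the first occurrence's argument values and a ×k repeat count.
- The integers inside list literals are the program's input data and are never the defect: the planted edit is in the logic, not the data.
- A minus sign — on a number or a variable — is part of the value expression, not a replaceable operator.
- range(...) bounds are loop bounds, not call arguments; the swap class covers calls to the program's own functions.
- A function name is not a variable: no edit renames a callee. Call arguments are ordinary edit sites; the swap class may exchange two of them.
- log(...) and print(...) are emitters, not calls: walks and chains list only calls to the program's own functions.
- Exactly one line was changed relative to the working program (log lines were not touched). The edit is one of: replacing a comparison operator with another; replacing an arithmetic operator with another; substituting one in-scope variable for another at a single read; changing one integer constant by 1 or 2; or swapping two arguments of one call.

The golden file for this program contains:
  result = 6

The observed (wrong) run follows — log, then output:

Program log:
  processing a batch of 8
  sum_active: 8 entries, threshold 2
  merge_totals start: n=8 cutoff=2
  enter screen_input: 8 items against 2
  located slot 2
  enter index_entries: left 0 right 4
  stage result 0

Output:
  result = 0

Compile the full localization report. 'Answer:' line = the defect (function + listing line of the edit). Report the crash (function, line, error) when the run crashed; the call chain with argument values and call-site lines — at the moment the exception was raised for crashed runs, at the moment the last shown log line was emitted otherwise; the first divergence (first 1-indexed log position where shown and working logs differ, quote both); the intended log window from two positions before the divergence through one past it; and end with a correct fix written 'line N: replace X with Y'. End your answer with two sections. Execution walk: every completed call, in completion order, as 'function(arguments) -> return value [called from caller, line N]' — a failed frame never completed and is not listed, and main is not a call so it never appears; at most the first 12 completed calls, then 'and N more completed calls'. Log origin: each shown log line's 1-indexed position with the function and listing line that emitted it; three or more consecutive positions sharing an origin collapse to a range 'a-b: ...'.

Answer: the defect is in merge_totals at line 12.
The tell: Everything matches until log position 6, which reads 'enter index_entries: left 0 right 4' in place of 'enter index_entries: left 6 right 4'.
Call chain: main.
First divergence: at position 6 the run shows 'enter index_entries: left 0 right 4' where the working version logs 'enter index_entries: left 6 right 4'.
Intended log window:
  4: enter screen_input: 8 items against 2
  5: located slot 2
  6: enter index_entries: left 6 right 4
  7: stage result 6
Execution walk:
  screen_input([3, 12, 2, 12, 11, 1, 2, 2], 2) -> 2  [called from merge_totals, line 9]
  merge_totals([3, 12, 2, 12, 11, 1, 2, 2], 2) -> 0  [called from sum_active, line 25]
  index_entries(0, 4) -> 0  [called from sum_active, line 27]
  sum_active([3, 12, 2, 12, 11, 1, 2, 2], 2) -> 0  [called from main, line 33]
Log line origins:
  1: logged in main at line 32
  2: logged in sum_active at line 24
  3: logged in merge_totals at line 8
  4: logged in screen_input at line 2
  5: logged in merge_totals at line 10
  6: logged in index_entries at line 15
  7: logged in main at line 34
A correct fix: line 12: replace `//` with `*`.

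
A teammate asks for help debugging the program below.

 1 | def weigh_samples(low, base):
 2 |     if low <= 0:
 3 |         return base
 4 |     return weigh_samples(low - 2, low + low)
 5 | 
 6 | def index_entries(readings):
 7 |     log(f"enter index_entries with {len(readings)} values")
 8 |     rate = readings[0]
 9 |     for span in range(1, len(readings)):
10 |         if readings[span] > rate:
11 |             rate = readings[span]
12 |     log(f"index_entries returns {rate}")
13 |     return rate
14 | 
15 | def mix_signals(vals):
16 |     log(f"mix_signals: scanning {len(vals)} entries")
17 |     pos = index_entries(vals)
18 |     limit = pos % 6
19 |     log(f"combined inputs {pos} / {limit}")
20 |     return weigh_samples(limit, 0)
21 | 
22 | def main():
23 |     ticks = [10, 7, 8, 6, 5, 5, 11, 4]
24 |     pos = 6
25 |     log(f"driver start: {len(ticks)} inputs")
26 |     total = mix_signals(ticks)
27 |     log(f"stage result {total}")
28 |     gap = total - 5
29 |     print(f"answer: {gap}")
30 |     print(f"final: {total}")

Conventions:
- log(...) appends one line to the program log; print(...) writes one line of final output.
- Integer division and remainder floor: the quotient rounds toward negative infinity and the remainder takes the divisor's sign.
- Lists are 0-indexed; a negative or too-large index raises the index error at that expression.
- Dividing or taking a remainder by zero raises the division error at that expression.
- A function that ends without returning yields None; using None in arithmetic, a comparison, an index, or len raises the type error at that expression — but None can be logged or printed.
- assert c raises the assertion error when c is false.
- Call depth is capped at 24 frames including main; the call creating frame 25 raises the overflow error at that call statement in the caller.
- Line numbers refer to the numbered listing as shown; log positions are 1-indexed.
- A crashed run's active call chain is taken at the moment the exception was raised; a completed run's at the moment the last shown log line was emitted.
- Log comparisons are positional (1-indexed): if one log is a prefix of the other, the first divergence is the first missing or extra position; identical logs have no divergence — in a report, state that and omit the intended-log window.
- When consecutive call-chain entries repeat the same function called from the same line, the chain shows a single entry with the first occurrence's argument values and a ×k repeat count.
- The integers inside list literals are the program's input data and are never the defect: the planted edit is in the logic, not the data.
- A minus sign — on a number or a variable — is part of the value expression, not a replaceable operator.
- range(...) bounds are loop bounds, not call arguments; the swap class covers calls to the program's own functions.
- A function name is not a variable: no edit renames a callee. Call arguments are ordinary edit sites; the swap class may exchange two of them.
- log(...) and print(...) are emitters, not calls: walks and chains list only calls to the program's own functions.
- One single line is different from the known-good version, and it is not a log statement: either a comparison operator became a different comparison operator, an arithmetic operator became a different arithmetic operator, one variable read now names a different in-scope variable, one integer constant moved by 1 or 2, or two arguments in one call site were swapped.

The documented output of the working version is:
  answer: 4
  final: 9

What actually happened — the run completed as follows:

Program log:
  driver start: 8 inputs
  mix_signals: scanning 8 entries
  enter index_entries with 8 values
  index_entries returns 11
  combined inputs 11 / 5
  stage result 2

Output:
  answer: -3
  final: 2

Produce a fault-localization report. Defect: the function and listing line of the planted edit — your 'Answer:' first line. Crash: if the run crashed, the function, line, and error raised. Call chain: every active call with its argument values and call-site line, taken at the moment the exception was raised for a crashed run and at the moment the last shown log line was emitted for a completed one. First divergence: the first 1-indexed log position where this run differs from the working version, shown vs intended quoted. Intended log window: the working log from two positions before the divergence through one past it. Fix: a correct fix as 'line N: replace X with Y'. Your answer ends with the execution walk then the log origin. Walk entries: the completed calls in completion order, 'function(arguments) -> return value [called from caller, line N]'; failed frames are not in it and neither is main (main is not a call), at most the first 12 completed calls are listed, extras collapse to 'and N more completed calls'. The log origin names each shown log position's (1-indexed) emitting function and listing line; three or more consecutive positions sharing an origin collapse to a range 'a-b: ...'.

Answer: the defect is in weigh_samples at line 4.
The tell: The log first diverges at position 6: the faulty run prints 'stage result 2' where the working version prints 'stage result 9'.
Call chain: main.
First divergence: at position 6 the run shows 'stage result 2' where the working version logs 'stage result 9'.
Intended log window:
  4: index_entries returns 11
  5: combined inputs 11 / 5
  6: stage result 9
Execution walk:
  index_entries([10, 7, 8, 6, 5, 5, 11, 4]) -> 11  [called from mix_signals, line 17]
  weigh_samples(-1, 2) -> 2  [called from weigh_samples, line 4]
  weigh_samples(1, 6) -> 2  [called from weigh_samples, line 4]
  weigh_samples(3, 10) -> 2  [called from weigh_samples, line 4]
  weigh_samples(5, 0) -> 2  [called from mix_signals, line 20]
  mix_signals([10, 7, 8, 6, 5, 5, 11, 4]) -> 2  [called from main, line 26]
Log line origins:
  1: from main, line 25
  2: from mix_signals, line 16
  3: from index_entries, line 7
  4: from index_entries, line 12
  5: from mix_signals, line 19
  6: from main, line 27
A correct fix: line 4: replace `low + low` with `base + low`.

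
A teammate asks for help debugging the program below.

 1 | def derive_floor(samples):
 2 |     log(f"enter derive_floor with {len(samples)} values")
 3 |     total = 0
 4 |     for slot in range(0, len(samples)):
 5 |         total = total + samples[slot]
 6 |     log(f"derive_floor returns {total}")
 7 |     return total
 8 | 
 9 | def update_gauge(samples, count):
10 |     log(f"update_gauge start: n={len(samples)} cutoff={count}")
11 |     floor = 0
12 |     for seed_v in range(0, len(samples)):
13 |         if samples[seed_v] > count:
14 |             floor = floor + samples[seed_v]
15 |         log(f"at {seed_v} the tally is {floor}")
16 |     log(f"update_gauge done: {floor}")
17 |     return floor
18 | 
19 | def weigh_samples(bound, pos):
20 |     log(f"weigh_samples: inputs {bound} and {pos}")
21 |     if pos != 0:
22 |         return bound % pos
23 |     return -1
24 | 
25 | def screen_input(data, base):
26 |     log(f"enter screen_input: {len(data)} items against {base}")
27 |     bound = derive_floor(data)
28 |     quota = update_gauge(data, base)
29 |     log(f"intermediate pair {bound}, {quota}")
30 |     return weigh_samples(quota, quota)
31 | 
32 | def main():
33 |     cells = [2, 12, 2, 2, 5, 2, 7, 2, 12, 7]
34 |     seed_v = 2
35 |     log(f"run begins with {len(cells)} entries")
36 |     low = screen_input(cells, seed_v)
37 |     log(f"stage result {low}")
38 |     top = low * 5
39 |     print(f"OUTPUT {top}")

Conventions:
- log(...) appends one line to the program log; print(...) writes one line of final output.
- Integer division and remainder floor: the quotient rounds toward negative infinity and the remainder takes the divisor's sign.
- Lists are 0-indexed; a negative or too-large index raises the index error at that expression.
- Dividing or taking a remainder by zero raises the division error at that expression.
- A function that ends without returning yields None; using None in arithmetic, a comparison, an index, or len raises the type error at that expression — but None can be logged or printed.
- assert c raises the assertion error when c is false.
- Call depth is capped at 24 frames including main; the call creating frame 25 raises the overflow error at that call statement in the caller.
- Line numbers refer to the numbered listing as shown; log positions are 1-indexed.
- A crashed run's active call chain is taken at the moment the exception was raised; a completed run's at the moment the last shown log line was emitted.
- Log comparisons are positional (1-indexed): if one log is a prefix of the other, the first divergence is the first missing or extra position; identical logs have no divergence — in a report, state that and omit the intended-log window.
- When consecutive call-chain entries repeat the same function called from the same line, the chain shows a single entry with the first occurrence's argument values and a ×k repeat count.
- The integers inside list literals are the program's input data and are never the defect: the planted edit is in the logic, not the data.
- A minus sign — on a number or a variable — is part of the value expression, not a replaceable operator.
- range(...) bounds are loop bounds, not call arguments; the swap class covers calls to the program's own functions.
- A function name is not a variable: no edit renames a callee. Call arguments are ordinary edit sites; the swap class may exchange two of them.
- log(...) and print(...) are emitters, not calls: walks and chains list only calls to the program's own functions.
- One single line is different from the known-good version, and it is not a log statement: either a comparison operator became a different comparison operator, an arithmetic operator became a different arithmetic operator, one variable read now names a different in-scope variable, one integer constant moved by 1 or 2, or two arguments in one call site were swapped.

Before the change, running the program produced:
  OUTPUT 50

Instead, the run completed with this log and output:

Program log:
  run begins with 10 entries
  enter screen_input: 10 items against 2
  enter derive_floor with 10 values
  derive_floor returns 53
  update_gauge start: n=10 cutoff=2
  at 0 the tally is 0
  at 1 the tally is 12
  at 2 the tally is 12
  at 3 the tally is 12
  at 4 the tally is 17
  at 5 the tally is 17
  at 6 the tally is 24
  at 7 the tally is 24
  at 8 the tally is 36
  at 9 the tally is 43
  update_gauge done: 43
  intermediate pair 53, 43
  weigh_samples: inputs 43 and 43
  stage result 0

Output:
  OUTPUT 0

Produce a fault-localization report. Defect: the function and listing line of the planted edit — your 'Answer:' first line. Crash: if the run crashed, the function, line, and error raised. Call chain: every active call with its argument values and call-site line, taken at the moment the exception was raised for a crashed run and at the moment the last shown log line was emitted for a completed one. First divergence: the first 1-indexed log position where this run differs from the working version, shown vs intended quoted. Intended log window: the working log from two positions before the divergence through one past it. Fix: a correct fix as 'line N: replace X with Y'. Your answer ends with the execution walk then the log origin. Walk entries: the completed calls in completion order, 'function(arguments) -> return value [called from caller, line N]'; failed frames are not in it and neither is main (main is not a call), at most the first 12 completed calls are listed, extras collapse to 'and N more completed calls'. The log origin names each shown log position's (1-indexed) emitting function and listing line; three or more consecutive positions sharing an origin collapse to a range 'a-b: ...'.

Answer: the defect is in screen_input at line 30.
Core observation: The log first diverges at position 18: the faulty run prints 'weigh_samples: inputs 43 and 43' where the working version prints 'weigh_samples: inputs 53 and 43'.
Call chain: main.
First divergence: at position 18 the run shows 'weigh_samples: inputs 43 and 43' where the working version logs 'weigh_samples: inputs 53 and 43'.
Intended log window:
  16: update_gauge done: 43
  17: intermediate pair 53, 43
  18: weigh_samples: inputs 53 and 43
  19: stage result 10
Execution walk:
  derive_floor([2, 12, 2, 2, 5, 2, 7, 2, 12, 7]) -> 53  [called from screen_input, line 27]
  update_gauge([2, 12, 2, 2, 5, 2, 7, 2, 12, 7], 2) -> 43  [called from screen_input, line 28]
  weigh_samples(43, 43) -> 0  [called from screen_input, line 30]
  screen_input([2, 12, 2, 2, 5, 2, 7, 2, 12, 7], 2) -> 0  [called from main, line 36]
Origin of each log line:
  1: from main, line 35
  2: from screen_input, line 26
  3: from derive_floor, line 2
  4: from derive_floor, line 6
  5: from update_gauge, line 10
  6-15: from update_gauge, line 15
  16: from update_gauge, line 16
  17: from screen_input, line 29
  18: from weigh_samples, line 20
  19: from main, line 37
A correct fix: line 30: replace `weigh_samples(quota, quota)` with `weigh_samples(bound, quota)`.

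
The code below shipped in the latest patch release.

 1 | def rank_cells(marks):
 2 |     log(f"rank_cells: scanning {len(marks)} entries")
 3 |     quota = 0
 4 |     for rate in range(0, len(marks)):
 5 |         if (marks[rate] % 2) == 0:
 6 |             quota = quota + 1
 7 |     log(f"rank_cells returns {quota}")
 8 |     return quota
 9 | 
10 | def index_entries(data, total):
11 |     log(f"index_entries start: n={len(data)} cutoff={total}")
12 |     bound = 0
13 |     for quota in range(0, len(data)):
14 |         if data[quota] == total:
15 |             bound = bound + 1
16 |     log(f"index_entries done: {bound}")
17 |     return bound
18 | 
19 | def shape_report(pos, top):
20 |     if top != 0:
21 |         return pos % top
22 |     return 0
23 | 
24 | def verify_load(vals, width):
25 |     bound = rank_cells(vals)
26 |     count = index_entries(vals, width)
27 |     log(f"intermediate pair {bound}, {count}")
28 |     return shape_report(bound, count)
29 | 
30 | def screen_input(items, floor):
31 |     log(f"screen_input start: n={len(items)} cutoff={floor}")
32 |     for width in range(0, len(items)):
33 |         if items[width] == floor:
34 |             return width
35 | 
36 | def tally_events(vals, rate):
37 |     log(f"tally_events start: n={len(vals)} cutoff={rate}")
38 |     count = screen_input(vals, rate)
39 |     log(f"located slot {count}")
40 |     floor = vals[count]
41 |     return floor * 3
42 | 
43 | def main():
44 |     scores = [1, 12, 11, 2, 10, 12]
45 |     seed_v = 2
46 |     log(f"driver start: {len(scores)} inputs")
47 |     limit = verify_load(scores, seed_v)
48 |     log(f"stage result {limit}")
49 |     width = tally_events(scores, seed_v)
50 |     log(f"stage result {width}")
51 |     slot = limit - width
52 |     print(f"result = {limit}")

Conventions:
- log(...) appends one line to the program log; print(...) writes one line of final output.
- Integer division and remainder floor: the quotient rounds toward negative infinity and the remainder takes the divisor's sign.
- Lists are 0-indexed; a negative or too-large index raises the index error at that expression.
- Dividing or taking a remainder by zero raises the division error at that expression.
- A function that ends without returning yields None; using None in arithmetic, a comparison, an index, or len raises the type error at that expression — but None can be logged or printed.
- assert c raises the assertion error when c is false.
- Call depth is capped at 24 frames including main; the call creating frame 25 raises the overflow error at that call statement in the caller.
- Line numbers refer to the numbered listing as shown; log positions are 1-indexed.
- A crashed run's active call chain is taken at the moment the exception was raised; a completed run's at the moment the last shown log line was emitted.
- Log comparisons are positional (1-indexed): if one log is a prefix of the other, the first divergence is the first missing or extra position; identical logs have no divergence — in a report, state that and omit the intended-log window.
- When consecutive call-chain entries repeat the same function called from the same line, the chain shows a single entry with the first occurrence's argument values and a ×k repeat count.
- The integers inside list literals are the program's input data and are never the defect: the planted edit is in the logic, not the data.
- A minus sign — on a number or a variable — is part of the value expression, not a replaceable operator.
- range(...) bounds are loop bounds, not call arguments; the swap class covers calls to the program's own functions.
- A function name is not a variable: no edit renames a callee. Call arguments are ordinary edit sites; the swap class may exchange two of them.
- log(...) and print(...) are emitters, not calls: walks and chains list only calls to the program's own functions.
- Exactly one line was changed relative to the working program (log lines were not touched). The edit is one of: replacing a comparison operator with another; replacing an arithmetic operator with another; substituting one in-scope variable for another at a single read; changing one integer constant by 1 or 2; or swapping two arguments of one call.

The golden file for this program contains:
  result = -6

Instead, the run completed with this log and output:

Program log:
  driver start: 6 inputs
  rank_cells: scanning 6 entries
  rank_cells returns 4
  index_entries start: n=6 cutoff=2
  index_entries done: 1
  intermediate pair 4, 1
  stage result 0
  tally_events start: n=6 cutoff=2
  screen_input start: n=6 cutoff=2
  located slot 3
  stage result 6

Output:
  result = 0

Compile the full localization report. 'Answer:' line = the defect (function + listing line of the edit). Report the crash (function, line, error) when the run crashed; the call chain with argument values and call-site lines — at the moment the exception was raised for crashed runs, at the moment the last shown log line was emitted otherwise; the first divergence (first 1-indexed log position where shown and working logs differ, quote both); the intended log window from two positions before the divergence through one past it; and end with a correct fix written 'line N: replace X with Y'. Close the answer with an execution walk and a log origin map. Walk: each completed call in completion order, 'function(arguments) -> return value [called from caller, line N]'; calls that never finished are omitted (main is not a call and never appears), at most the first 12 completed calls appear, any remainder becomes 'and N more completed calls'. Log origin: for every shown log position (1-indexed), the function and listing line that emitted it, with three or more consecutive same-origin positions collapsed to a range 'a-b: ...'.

Answer: the defect is in main at line 52.
Key observation: No log line changed; the fault shows up purely in the output.
Call chain: main.
First divergence: none (the log streams are identical).
Execution walk:
  rank_cells([1, 12, 11, 2, 10, 12]) -> 4  [called from verify_load, line 25]
  index_entries([1, 12, 11, 2, 10, 12], 2) -> 1  [called from verify_load, line 26]
  shape_report(4, 1) -> 0  [called from verify_load, line 28]
  verify_load([1, 12, 11, 2, 10, 12], 2) -> 0  [called from main, line 47]
  screen_input([1, 12, 11, 2, 10, 12], 2) -> 3  [called from tally_events, line 38]
  tally_events([1, 12, 11, 2, 10, 12], 2) -> 6  [called from main, line 49]
Log line origins:
  1: from main, line 46
  2: from rank_cells, line 2
  3: from rank_cells, line 7
  4: from index_entries, line 11
  5: from index_entries, line 16
  6: from verify_load, line 27
  7: from main, line 48
  8: from tally_events, line 37
  9: from screen_input, line 31
  10: from tally_events, line 39
  11: from main, line 50
A correct fix: line 52: replace `limit` with `slot`.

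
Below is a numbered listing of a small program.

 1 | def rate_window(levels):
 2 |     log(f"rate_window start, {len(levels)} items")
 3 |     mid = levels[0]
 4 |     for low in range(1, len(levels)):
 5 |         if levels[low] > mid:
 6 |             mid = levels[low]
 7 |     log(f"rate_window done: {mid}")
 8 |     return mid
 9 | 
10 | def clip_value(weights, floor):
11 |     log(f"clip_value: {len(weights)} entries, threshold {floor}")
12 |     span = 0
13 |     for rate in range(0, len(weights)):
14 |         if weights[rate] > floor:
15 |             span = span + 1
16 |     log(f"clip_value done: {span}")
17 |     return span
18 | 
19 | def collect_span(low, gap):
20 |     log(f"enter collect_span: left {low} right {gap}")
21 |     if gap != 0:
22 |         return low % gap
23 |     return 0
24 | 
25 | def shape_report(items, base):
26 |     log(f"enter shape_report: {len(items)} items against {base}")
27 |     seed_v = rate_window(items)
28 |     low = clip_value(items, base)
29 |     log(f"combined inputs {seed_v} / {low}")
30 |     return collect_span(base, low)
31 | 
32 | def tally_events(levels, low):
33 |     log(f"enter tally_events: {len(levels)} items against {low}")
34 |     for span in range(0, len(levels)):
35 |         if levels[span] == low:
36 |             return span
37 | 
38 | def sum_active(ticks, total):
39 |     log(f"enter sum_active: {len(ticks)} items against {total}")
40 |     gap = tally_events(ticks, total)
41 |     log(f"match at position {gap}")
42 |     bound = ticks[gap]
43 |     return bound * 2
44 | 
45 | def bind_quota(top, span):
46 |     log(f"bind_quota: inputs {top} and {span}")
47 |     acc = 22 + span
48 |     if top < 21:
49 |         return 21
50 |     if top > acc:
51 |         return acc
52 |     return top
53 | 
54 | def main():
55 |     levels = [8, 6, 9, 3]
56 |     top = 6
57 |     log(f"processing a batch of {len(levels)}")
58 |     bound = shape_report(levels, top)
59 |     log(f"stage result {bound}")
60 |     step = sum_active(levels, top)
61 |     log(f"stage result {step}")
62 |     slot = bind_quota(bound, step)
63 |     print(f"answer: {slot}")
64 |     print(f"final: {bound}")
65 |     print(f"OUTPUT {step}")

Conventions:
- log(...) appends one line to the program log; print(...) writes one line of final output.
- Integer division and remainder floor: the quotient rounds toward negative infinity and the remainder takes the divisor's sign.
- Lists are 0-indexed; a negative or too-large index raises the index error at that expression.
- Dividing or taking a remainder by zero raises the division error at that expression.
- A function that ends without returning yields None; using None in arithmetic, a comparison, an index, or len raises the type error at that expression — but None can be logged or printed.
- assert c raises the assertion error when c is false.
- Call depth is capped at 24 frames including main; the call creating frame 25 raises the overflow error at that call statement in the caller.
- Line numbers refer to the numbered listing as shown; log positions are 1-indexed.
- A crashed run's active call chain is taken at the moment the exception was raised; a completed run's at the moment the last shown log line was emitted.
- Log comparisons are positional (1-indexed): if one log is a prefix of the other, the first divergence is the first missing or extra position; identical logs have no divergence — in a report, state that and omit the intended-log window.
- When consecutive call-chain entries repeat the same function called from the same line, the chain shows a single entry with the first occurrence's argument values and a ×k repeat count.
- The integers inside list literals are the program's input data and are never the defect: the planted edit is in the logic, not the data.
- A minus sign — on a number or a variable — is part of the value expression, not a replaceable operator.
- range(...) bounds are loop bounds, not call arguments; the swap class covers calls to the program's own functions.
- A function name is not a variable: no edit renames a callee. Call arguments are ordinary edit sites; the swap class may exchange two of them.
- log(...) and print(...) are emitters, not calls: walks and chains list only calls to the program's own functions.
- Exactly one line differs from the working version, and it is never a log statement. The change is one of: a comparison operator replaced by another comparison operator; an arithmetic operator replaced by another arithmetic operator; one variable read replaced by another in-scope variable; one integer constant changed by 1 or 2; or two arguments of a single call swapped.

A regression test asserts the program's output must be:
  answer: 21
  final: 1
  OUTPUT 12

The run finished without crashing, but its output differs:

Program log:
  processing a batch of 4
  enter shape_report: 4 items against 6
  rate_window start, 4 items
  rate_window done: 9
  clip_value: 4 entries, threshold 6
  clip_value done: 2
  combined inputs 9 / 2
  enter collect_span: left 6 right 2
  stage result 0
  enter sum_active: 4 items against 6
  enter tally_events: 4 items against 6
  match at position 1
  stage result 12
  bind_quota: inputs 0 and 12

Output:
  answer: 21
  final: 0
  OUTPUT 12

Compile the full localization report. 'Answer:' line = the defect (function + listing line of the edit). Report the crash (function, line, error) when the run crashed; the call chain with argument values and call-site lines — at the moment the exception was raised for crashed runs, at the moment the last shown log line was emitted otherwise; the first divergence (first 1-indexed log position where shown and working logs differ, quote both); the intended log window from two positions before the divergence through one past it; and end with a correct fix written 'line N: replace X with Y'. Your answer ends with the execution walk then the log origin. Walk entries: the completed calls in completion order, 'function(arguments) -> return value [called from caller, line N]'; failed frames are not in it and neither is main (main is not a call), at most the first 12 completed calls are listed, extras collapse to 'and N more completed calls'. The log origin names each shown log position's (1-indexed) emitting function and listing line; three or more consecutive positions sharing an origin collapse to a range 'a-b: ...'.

Answer: the defect is in shape_report at line 30.
The tell: Everything matches until log position 8, which reads 'enter collect_span: left 6 right 2' in place of 'enter collect_span: left 9 right 2'.
Call chain: main -> bind_quota(0, 12) (called at line 62).
First divergence: position 8 — the shown line 'enter collect_span: left 6 right 2' should read 'enter collect_span: left 9 right 2'.
Intended log window:
  6: clip_value done: 2
  7: combined inputs 9 / 2
  8: enter collect_span: left 9 right 2
  9: stage result 1
Execution walk:
  rate_window([8, 6, 9, 3]) -> 9  [called from shape_report, line 27]
  clip_value([8, 6, 9, 3], 6) -> 2  [called from shape_report, line 28]
  collect_span(6, 2) -> 0  [called from shape_report, line 30]
  shape_report([8, 6, 9, 3], 6) -> 0  [called from main, line 58]
  tally_events([8, 6, 9, 3], 6) -> 1  [called from sum_active, line 40]
  sum_active([8, 6, 9, 3], 6) -> 12  [called from main, line 60]
  bind_quota(0, 12) -> 21  [called from main, line 62]
Log line origins:
  1: from main, line 57
  2: from shape_report, line 26
  3: from rate_window, line 2
  4: from rate_window, line 7
  5: from clip_value, line 11
  6: from clip_value, line 16
  7: from shape_report, line 29
  8: from collect_span, line 20
  9: from main, line 59
  10: from sum_active, line 39
  11: from tally_events, line 33
  12: from sum_active, line 41
  13: from main, line 61
  14: from bind_quota, line 46
A correct fix: line 30: replace `base` with `seed_v`.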